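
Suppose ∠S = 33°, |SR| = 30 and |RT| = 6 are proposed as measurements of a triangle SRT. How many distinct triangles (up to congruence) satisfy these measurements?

|SR|·sin S = 30·sin(33°) ≈ 16.34.
Since |RT| = 6 < 16.34 = |SR| sin S, no triangle exists.

0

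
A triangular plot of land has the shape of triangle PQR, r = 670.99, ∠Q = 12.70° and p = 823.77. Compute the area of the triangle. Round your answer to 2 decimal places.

Area = ½·r·p·sin Q ≈ 60759.

60759.05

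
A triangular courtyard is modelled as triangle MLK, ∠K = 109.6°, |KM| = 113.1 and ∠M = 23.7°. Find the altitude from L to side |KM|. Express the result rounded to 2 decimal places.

The third angle is ∠L = 180° − ∠K − ∠M = 46.70°.
Law of sines: |LK| = |KM|·sin M/sin L ≈ 62.465.
Law of sines: |ML| = |KM|·sin K/sin L ≈ 146.4.
Area = ½·|KM|·|LK|·sin K ≈ 3327.7.
The altitude from L has length 2·area/|KM| ≈ 58.846.

58.85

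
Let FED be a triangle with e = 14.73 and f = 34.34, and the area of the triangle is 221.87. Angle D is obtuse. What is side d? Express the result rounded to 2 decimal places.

43.38

From area = ½·f·e·sin D, we get sin D = 2·area/(f·e) ≈ 0.87725.
Taking the obtuse solution, ∠D ≈ 118.69°.
Law of cosines then gives d ≈ 43.38.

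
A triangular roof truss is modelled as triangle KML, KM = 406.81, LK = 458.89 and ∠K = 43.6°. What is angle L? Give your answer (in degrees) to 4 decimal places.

By the law of cosines, ML² = LK² + KM² − 2·LK·KM·cos K = 1.057e+05, so ML ≈ 325.11.
Law of cosines again: cos L = (ML² + LK² − KM²)/(2·ML·LK) ≈ 0.50534, so ∠L ≈ 59.65°.

59.6463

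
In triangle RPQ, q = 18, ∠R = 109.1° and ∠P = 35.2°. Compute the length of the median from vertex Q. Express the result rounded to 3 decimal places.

The third angle is ∠Q = 180° − ∠R − ∠P = 35.70°.
Law of sines: r = q·sin R/sin Q ≈ 29.148.
Law of sines: p = q·sin P/sin Q ≈ 17.781.
Median from Q: ½√(2·r² + 2·p² − q²) ≈ 22.403.

22.403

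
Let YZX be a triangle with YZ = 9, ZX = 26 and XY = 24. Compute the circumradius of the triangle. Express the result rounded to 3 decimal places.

By the law of cosines, cos Y = (XY² + YZ² − ZX²) / (2·XY·YZ) ≈ -0.04398, so ∠Y ≈ 92.52°.
Circumradius = ZX/(2 sin Y) ≈ 13.013.

R ≈ 13.013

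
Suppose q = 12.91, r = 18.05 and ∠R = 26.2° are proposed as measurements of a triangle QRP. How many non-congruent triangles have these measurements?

1

q·sin R = 12.91·sin(26.2°) ≈ 5.7.
Since r ≥ q, exactly one triangle exists.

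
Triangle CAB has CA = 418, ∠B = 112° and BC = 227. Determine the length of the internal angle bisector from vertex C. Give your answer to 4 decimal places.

Law of sines: sin A = BC·sin B/CA ≈ 0.50352.
Since CA ≥ BC, only the acute value applies: ∠A ≈ 30.23°.
Then ∠C = 180° − ∠B − ∠A ≈ 37.77°.
Law of sines gives AB = CA·sin C/sin B ≈ 276.11.
The bisector from C has length 2·BC·CA·cos(∠C/2)/(BC+CA) ≈ 278.38.

t_C ≈ 278.3849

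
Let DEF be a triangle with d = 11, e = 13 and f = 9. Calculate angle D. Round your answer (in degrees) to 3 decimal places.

By the law of cosines, cos D = (e² + f² − d²) / (2·e·f) ≈ 0.55128, so ∠D ≈ 56.54°.

∠D ≈ 56.545°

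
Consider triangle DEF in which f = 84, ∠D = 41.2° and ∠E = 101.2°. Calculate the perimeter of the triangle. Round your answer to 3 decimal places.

309.733

The third angle is ∠F = 180° − ∠D − ∠E = 37.60°.
Law of sines: d = f·sin D/sin F ≈ 90.683.
Law of sines: e = f·sin E/sin F ≈ 135.05.
Semiperimeter s = (90.683+135.05+84)/2 = 154.87.
Perimeter = 90.683 + 135.05 + 84 = 309.73.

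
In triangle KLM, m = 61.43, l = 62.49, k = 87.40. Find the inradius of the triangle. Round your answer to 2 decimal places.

18.17

Semiperimeter s = (87.4 + 62.49 + 61.43)/2 = 105.66.
Heron's formula: area = √(105.66·18.26·43.17·44.23) ≈ 1919.4.
Inradius = area/s = 1919.4/105.66 ≈ 18.165.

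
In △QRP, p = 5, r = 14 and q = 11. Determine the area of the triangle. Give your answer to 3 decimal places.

Semiperimeter s = (11 + 14 + 5)/2 = 15.
Heron's formula: area = √(15·4·1·10) ≈ 24.495.

area ≈ 24.495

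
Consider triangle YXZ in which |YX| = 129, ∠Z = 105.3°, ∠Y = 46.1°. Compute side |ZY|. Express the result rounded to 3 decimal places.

64.020

The third angle is ∠X = 180° − ∠Z − ∠Y = 28.60°.
Law of sines: |ZY| = |YX|·sin X/sin Z ≈ 64.02.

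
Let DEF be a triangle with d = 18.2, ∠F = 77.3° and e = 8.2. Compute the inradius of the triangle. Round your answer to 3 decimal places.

r ≈ 3.261

By the law of cosines, f² = d² + e² − 2·d·e·cos F = 332.86, so f ≈ 18.244.
Area = ½·d·e·sin F ≈ 72.794.
Semiperimeter s = (18.2+8.2+18.244)/2 = 22.322.
Inradius = area/s = 72.794/22.322 ≈ 3.2611.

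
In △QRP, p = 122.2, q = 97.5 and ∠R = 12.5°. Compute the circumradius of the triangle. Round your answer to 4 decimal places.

79.1844

By the law of cosines, r² = p² + q² − 2·p·q·cos R = 1174.9, so r ≈ 34.277.
Area = ½·p·q·sin R ≈ 1289.4.
Circumradius = r/(2 sin R) ≈ 79.184.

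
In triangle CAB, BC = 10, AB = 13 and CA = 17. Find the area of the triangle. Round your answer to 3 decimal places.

area ≈ 64.807

Semiperimeter s = (13 + 10 + 17)/2 = 20.
Heron's formula: area = √(20·7·10·3) ≈ 64.807.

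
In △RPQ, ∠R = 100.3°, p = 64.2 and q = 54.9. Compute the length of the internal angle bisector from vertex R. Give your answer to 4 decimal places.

t_R ≈ 37.9258

By the law of cosines, r² = p² + q² − 2·p·q·cos R = 8396.1, so r ≈ 91.63.
The bisector from R has length 2·p·q·cos(∠R/2)/(p+q) ≈ 37.926.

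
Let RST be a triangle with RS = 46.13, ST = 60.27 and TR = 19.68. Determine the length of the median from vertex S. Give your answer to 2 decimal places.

Median from S: ½√(2·RS² + 2·ST² − TR²) ≈ 52.758.

52.76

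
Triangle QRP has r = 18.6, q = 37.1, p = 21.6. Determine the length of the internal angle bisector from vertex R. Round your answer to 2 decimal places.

26.85

By the law of cosines, cos R = (p² + q² − r²) / (2·p·q) ≈ 0.93404, so ∠R ≈ 20.93°.
The bisector from R has length 2·p·q·cos(∠R/2)/(p+q) ≈ 26.85.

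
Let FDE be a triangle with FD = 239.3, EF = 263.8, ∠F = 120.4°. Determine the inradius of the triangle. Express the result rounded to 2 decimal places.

By the law of cosines, DE² = EF² + FD² − 2·EF·FD·cos F = 1.9074e+05, so DE ≈ 436.74.
Area = ½·EF·FD·sin F ≈ 27224.
Semiperimeter s = (436.74+263.8+239.3)/2 = 469.92.
Inradius = area/s = 27224/469.92 ≈ 57.933.

57.93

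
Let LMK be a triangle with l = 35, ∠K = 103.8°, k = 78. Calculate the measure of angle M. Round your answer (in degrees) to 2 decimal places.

Law of sines: sin L = l·sin K/k ≈ 0.43577.
Since k ≥ l, only the acute value applies: ∠L ≈ 25.83°.
Then ∠M = 180° − ∠K − ∠L ≈ 50.37°.

∠M ≈ 50.37°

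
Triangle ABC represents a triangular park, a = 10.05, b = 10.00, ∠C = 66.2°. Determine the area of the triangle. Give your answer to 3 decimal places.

area ≈ 45.977

Area = ½·a·b·sin C ≈ 45.977.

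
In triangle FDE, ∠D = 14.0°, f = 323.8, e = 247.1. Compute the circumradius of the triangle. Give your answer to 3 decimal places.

213.152

By the law of cosines, d² = e² + f² − 2·e·f·cos D = 10636, so d ≈ 103.13.
Area = ½·e·f·sin D ≈ 9678.2.
Circumradius = d/(2 sin D) ≈ 213.15.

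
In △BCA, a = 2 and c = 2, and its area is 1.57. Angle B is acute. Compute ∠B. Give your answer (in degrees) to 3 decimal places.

From area = ½·c·a·sin B, we get sin B = 2·area/(c·a) ≈ 0.78500.
Taking the acute solution, ∠B ≈ 51.72°.

51.721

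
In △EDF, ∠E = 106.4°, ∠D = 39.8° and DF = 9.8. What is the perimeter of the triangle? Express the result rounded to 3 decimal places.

perimeter ≈ 22.022

The third angle is ∠F = 180° − ∠E − ∠D = 33.80°.
Law of sines: FE = DF·sin D/sin E ≈ 6.5391.
Law of sines: ED = DF·sin F/sin E ≈ 5.6829.
Semiperimeter s = (9.8+6.5391+5.6829)/2 = 11.011.
Perimeter = 9.8 + 6.5391 + 5.6829 = 22.022.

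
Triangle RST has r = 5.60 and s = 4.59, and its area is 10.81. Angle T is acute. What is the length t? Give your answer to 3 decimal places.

4.962

From area = ½·r·s·sin T, we get sin T = 2·area/(r·s) ≈ 0.84111.
Taking the acute solution, ∠T ≈ 57.26°.
Law of cosines then gives t ≈ 4.9622.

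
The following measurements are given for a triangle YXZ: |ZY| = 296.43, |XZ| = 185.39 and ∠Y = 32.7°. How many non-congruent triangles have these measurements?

2

|ZY|·sin Y = 296.43·sin(32.7°) ≈ 160.1.
Since |ZY| sin Y < |XZ| < |ZY| (160.1 < 185.39 < 296.43), two triangles exist.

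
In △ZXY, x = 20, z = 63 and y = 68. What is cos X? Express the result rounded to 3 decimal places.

cos X ≈ 0.956

By the law of cosines, cos X = (y² + z² − x²) / (2·y·z) ≈ 0.95623, so ∠X ≈ 17.01°.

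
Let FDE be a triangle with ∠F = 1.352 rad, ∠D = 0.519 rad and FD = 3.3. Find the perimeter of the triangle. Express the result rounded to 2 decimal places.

8.39

The third angle is ∠E = π − ∠F − ∠D = 1.271 rad.
Law of sines: DE = FD·sin F/sin E ≈ 3.3721.
Law of sines: EF = FD·sin D/sin E ≈ 1.7135.
Semiperimeter s = (3.3721+1.7135+3.3)/2 = 4.1928.
Perimeter = 3.3721 + 1.7135 + 3.3 = 8.3856.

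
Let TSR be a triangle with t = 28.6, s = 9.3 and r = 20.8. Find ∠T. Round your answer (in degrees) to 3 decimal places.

By the law of cosines, cos T = (s² + r² − t²) / (2·s·r) ≈ -0.77241, so ∠T ≈ 140.57°.

140.571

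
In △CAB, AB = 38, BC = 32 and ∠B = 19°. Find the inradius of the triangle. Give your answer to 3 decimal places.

r ≈ 4.771

By the law of cosines, CA² = AB² + BC² − 2·AB·BC·cos B = 168.5, so CA ≈ 12.981.
Area = ½·AB·BC·sin B ≈ 197.95.
Semiperimeter s = (38+32+12.981)/2 = 41.49.
Inradius = area/s = 197.95/41.49 ≈ 4.7709.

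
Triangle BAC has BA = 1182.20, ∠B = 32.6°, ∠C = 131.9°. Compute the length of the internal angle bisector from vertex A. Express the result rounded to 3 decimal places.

t_A ≈ 983.751

The third angle is ∠A = 180° − ∠C − ∠B = 15.50°.
Law of sines: AC = BA·sin B/sin C ≈ 855.74.
Law of sines: CB = BA·sin A/sin C ≈ 424.46.
The bisector from A has length 2·BA·AC·cos(∠A/2)/(BA+AC) ≈ 983.75.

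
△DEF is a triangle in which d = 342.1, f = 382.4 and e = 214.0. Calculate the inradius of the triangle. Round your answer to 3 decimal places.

Semiperimeter s = (342.1 + 214 + 382.4)/2 = 469.25.
Heron's formula: area = √(469.25·127.15·255.25·86.85) ≈ 36369.
Inradius = area/s = 36369/469.25 ≈ 77.504.

77.504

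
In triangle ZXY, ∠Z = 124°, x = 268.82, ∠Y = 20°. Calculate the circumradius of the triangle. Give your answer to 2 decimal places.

R ≈ 228.67

The third angle is ∠X = 180° − ∠Y − ∠Z = 36.00°.
Law of sines: z = x·sin Z/sin X ≈ 379.16.
Law of sines: y = x·sin Y/sin X ≈ 156.42.
Circumradius = x/(2 sin X) ≈ 228.67.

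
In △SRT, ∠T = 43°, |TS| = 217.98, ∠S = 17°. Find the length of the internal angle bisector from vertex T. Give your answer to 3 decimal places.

The third angle is ∠R = 180° − ∠T − ∠S = 120.00°.
Law of sines: |RT| = |TS|·sin S/sin R ≈ 73.59.
Law of sines: |SR| = |TS|·sin T/sin R ≈ 171.66.
The bisector from T has length 2·|RT|·|TS|·cos(∠T/2)/(|RT|+|TS|) ≈ 102.38.

t_T ≈ 102.377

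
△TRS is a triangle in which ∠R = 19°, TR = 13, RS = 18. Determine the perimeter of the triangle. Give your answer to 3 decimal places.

By the law of cosines, ST² = TR² + RS² − 2·TR·RS·cos R = 50.497, so ST ≈ 7.1061.
Semiperimeter s = (18+7.1061+13)/2 = 19.053.
Perimeter = 18 + 7.1061 + 13 = 38.106.

38.106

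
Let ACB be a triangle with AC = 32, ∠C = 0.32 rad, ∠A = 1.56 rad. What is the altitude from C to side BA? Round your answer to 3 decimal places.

h_C ≈ 31.998

The third angle is ∠B = π − ∠A − ∠C = 1.262 rad.
Law of sines: CB = AC·sin A/sin B ≈ 33.591.
Law of sines: BA = AC·sin C/sin B ≈ 10.567.
Area = ½·AC·CB·sin C ≈ 169.07.
The altitude from C has length 2·area/BA ≈ 31.998.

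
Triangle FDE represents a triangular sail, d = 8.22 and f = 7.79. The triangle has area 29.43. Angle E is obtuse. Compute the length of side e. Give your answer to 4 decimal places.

From area = ½·f·d·sin E, we get sin E = 2·area/(f·d) ≈ 0.91920.
Taking the obtuse solution, ∠E ≈ 113.19°.
Law of cosines then gives e ≈ 13.367.

13.3673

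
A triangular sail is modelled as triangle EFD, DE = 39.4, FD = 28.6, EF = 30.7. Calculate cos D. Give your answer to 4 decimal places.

By the law of cosines, cos D = (FD² + DE² − EF²) / (2·FD·DE) ≈ 0.63355, so ∠D ≈ 50.69°.

cos D ≈ 0.6336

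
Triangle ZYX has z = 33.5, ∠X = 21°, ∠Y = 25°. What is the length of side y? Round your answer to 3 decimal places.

The third angle is ∠Z = 180° − ∠Y − ∠X = 134.00°.
Law of sines: y = z·sin Y/sin Z ≈ 19.682.

19.682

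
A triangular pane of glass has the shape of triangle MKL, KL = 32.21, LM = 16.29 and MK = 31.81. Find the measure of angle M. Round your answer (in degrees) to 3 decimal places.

∠M ≈ 76.624°

By the law of cosines, cos M = (LM² + MK² − KL²) / (2·LM·MK) ≈ 0.23134, so ∠M ≈ 76.62°.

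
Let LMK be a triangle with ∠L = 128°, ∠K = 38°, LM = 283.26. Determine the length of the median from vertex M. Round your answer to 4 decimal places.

m_M ≈ 320.5376

The third angle is ∠M = 180° − ∠K − ∠L = 14.00°.
Law of sines: MK = LM·sin L/sin K ≈ 362.56.
Law of sines: KL = LM·sin M/sin K ≈ 111.31.
Median from M: ½√(2·LM² + 2·MK² − KL²) ≈ 320.54.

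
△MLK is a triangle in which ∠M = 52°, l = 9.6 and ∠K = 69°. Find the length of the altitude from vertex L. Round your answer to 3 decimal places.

8.239

The third angle is ∠L = 180° − ∠K − ∠M = 59.00°.
Law of sines: m = l·sin M/sin L ≈ 8.8255.
Law of sines: k = l·sin K/sin L ≈ 10.456.
Area = ½·l·m·sin K ≈ 39.549.
The altitude from L has length 2·area/l ≈ 8.2393.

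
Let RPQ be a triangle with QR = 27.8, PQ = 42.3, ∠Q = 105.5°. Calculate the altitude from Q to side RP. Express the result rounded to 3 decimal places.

h_Q ≈ 20.061

By the law of cosines, RP² = PQ² + QR² − 2·PQ·QR·cos Q = 3190.6, so RP ≈ 56.486.
Area = ½·PQ·QR·sin Q ≈ 566.59.
The altitude from Q has length 2·area/RP ≈ 20.061.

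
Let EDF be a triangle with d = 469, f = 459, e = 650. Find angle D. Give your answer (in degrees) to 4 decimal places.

∠D ≈ 46.1710°

By the law of cosines, cos D = (f² + e² − d²) / (2·f·e) ≈ 0.69251, so ∠D ≈ 46.17°.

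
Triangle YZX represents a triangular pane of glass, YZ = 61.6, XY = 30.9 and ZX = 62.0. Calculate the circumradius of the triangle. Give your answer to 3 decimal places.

R ≈ 31.916

By the law of cosines, cos Y = (XY² + YZ² − ZX²) / (2·XY·YZ) ≈ 0.23782, so ∠Y ≈ 1.3307 rad.
Circumradius = ZX/(2 sin Y) ≈ 31.916.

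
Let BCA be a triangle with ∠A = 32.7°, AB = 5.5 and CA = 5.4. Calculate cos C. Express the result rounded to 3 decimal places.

cos C ≈ 0.251

By the law of cosines, BC² = CA² + AB² − 2·CA·AB·cos A = 9.4243, so BC ≈ 3.0699.
Law of cosines again: cos C = (BC² + CA² − AB²)/(2·BC·CA) ≈ 0.25137, so ∠C ≈ 75.44°.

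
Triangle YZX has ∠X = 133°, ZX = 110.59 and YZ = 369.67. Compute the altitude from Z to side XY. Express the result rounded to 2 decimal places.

Law of sines: sin Y = ZX·sin X/YZ ≈ 0.21879.
Since YZ ≥ ZX, only the acute value applies: ∠Y ≈ 12.64°.
Then ∠Z = 180° − ∠X − ∠Y ≈ 34.36°.
Law of sines gives XY = YZ·sin Z/sin X ≈ 285.29.
Area = ½·YZ·ZX·sin Z ≈ 11537.
The altitude from Z has length 2·area/XY ≈ 80.88.

h_Z ≈ 80.88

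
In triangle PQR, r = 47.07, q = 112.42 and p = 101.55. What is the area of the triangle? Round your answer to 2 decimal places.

area ≈ 2389.82

Semiperimeter s = (101.55 + 112.42 + 47.07)/2 = 130.52.
Heron's formula: area = √(130.52·28.97·18.1·83.45) ≈ 2389.8.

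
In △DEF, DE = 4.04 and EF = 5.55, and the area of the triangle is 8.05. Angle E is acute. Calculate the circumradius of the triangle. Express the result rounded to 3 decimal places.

2.778

From area = ½·DE·EF·sin E, we get sin E = 2·area/(DE·EF) ≈ 0.71804.
Taking the acute solution, ∠E ≈ 45.89°.
Law of cosines then gives FD ≈ 3.9891.
Circumradius = FD/(2 sin E) ≈ 2.7777.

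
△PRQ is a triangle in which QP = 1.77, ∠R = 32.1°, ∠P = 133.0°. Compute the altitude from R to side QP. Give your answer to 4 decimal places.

The third angle is ∠Q = 180° − ∠P − ∠R = 14.90°.
Law of sines: RQ = QP·sin P/sin R ≈ 2.436.
Law of sines: PR = QP·sin Q/sin R ≈ 0.85647.
Area = ½·QP·RQ·sin Q ≈ 0.55435.
The altitude from R has length 2·area/QP ≈ 0.62638.

h_R ≈ 0.6264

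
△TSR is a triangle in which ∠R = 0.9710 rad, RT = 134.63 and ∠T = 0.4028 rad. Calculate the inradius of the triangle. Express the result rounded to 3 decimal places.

The third angle is ∠S = π − ∠R − ∠T = 1.7678 rad.
Law of sines: SR = RT·sin T/sin S ≈ 53.815.
Law of sines: TS = RT·sin R/sin S ≈ 113.32.
Area = ½·RT·SR·sin R ≈ 2990.3.
Semiperimeter s = (53.815+134.63+113.32)/2 = 150.88.
Inradius = area/s = 2990.3/150.88 ≈ 19.818.

r ≈ 19.818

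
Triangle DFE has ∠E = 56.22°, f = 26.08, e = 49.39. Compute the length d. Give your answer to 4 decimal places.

58.8794

Law of sines: sin F = f·sin E/e ≈ 0.43890.
Since e ≥ f, only the acute value applies: ∠F ≈ 26.03°.
Then ∠D = 180° − ∠E − ∠F ≈ 97.75°.
Law of sines gives d = e·sin D/sin E ≈ 58.879.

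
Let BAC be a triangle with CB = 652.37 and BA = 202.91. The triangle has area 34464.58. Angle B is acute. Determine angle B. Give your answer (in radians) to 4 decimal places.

∠B ≈ 0.5477 rad

From area = ½·CB·BA·sin B, we get sin B = 2·area/(CB·BA) ≈ 0.52072.
Taking the acute solution, ∠B ≈ 0.548 rad.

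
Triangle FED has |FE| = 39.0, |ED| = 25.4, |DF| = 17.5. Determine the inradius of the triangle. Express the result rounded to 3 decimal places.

Semiperimeter s = (25.4 + 17.5 + 39)/2 = 40.95.
Heron's formula: area = √(40.95·15.55·23.45·1.95) ≈ 170.64.
Inradius = area/s = 170.64/40.95 ≈ 4.167.

r ≈ 4.167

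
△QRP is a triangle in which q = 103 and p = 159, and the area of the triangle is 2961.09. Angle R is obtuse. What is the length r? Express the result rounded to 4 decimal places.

From area = ½·p·q·sin R, we get sin R = 2·area/(p·q) ≈ 0.36162.
Taking the obtuse solution, ∠R ≈ 2.7716 rad.
Law of cosines then gives r ≈ 257.74.

257.7352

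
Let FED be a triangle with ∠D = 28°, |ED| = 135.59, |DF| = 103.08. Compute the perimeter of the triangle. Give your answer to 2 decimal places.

304.46

By the law of cosines, |FE|² = |ED|² + |DF|² − 2·|ED|·|DF|·cos D = 4328.9, so |FE| ≈ 65.794.
Semiperimeter s = (135.59+103.08+65.794)/2 = 152.23.
Perimeter = 135.59 + 103.08 + 65.794 = 304.46.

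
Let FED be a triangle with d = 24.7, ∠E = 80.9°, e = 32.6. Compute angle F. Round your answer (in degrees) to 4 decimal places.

Law of sines: sin D = d·sin E/e ≈ 0.74813.
Since e ≥ d, only the acute value applies: ∠D ≈ 48.43°.
Then ∠F = 180° − ∠E − ∠D ≈ 50.67°.

50.6711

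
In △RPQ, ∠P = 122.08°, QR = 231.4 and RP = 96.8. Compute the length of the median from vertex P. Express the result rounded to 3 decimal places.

70.039

Law of sines: sin Q = RP·sin P/QR ≈ 0.35445.
Since QR ≥ RP, only the acute value applies: ∠Q ≈ 20.76°.
Then ∠R = 180° − ∠P − ∠Q ≈ 37.16°.
Law of sines gives PQ = QR·sin R/sin P ≈ 164.97.
Median from P: ½√(2·RP² + 2·PQ² − QR²) ≈ 70.039.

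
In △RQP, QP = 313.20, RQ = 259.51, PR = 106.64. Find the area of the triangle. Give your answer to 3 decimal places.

Semiperimeter s = (313.2 + 106.64 + 259.51)/2 = 339.67.
Heron's formula: area = √(339.67·26.475·233.03·80.165) ≈ 12961.

area ≈ 12961.425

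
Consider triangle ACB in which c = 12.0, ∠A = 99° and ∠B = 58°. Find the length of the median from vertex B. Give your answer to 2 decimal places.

19.04

The third angle is ∠C = 180° − ∠B − ∠A = 23.00°.
Law of sines: a = c·sin A/sin C ≈ 30.334.
Law of sines: b = c·sin B/sin C ≈ 26.045.
Median from B: ½√(2·a² + 2·c² − b²) ≈ 19.039.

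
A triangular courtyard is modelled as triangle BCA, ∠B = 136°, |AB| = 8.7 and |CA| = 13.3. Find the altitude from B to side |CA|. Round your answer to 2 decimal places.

h_B ≈ 2.54

Law of sines: sin C = |AB|·sin B/|CA| ≈ 0.45440.
Since |CA| ≥ |AB|, only the acute value applies: ∠C ≈ 27.03°.
Then ∠A = 180° − ∠B − ∠C ≈ 16.97°.
Law of sines gives |BC| = |CA|·sin A/sin B ≈ 5.5893.
Area = ½·|CA|·|AB|·sin A ≈ 16.89.
The altitude from B has length 2·area/|CA| ≈ 2.5398.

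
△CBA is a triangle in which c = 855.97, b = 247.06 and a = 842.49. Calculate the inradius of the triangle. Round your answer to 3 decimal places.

106.537

Semiperimeter s = (855.97 + 247.06 + 842.49)/2 = 972.76.
Heron's formula: area = √(972.76·116.79·725.7·130.27) ≈ 1.0363e+05.
Inradius = area/s = 1.0363e+05/972.76 ≈ 106.54.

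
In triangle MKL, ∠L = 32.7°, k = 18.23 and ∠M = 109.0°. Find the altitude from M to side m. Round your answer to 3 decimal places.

The third angle is ∠K = 180° − ∠L − ∠M = 38.30°.
Law of sines: m = k·sin M/sin K ≈ 27.811.
Law of sines: l = k·sin L/sin K ≈ 15.89.
Area = ½·k·m·sin L ≈ 136.95.
The altitude from M has length 2·area/m ≈ 9.8486.

9.849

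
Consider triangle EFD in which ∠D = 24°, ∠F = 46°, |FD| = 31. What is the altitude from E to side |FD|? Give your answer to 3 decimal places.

The third angle is ∠E = 180° − ∠F − ∠D = 110.00°.
Law of sines: |DE| = |FD|·sin F/sin E ≈ 23.731.
Law of sines: |EF| = |FD|·sin D/sin E ≈ 13.418.
Area = ½·|FD|·|DE|·sin D ≈ 149.61.
The altitude from E has length 2·area/|FD| ≈ 9.6521.

h_E ≈ 9.652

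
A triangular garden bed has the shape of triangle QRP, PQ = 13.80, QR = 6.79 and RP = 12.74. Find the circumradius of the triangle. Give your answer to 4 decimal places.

By the law of cosines, cos Q = (PQ² + QR² − RP²) / (2·PQ·QR) ≈ 0.39613, so ∠Q ≈ 66.66°.
Circumradius = RP/(2 sin Q) ≈ 6.9375.

6.9375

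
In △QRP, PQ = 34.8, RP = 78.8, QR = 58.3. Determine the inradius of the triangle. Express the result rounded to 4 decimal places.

Semiperimeter s = (78.8 + 34.8 + 58.3)/2 = 85.95.
Heron's formula: area = √(85.95·7.15·51.15·27.65) ≈ 932.28.
Inradius = area/s = 932.28/85.95 ≈ 10.847.

r ≈ 10.8468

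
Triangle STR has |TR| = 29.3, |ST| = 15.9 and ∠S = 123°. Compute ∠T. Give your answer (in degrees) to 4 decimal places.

Law of sines: sin R = |ST|·sin S/|TR| ≈ 0.45511.
Since |TR| ≥ |ST|, only the acute value applies: ∠R ≈ 27.07°.
Then ∠T = 180° − ∠S − ∠R ≈ 29.93°.

29.9277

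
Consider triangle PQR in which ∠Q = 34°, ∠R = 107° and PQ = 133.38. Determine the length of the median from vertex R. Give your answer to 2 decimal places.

m_R ≈ 49.46

The third angle is ∠P = 180° − ∠Q − ∠R = 39.00°.
Law of sines: QR = PQ·sin P/sin R ≈ 87.774.
Law of sines: RP = PQ·sin Q/sin R ≈ 77.993.
Median from R: ½√(2·QR² + 2·RP² − PQ²) ≈ 49.458.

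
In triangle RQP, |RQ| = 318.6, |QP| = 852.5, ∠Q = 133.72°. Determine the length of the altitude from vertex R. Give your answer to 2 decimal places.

h_R ≈ 230.26

By the law of cosines, |PR|² = |RQ|² + |QP|² − 2·|RQ|·|QP|·cos Q = 1.2037e+06, so |PR| ≈ 1097.1.
Area = ½·|RQ|·|QP|·sin Q ≈ 98149.
The altitude from R has length 2·area/|QP| ≈ 230.26.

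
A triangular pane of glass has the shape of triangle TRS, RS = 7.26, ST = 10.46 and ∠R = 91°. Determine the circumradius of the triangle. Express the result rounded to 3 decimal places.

5.231

Law of sines: sin T = RS·sin R/ST ≈ 0.69397.
Since ST ≥ RS, only the acute value applies: ∠T ≈ 43.94°.
Then ∠S = 180° − ∠R − ∠T ≈ 45.06°.
Law of sines gives TR = ST·sin S/sin R ≈ 7.4046.
Circumradius = ST/(2 sin R) ≈ 5.2308.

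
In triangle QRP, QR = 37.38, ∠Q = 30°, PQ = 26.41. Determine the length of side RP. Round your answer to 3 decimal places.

By the law of cosines, RP² = PQ² + QR² − 2·PQ·QR·cos Q = 384.86, so RP ≈ 19.618.

19.618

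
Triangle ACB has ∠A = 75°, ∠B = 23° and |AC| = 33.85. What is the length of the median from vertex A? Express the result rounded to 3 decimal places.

50.022

The third angle is ∠C = 180° − ∠B − ∠A = 82.00°.
Law of sines: |CB| = |AC|·sin A/sin B ≈ 83.681.
Law of sines: |BA| = |AC|·sin C/sin B ≈ 85.789.
Median from A: ½√(2·|BA|² + 2·|AC|² − |CB|²) ≈ 50.022.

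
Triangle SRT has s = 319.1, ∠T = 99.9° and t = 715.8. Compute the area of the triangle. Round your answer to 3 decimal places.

Law of sines: sin S = s·sin T/t ≈ 0.43916.
Since t ≥ s, only the acute value applies: ∠S ≈ 26.05°.
Then ∠R = 180° − ∠T − ∠S ≈ 54.05°.
Law of sines gives r = t·sin R/sin T ≈ 588.22.
Area = ½·t·s·sin R ≈ 92453.

92452.947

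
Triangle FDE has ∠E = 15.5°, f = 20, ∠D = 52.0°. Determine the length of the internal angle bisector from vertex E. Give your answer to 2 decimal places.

The third angle is ∠F = 180° − ∠D − ∠E = 112.50°.
Law of sines: d = f·sin D/sin F ≈ 17.059.
Law of sines: e = f·sin E/sin F ≈ 5.7851.
The bisector from E has length 2·f·d·cos(∠E/2)/(f+d) ≈ 18.244.

t_E ≈ 18.24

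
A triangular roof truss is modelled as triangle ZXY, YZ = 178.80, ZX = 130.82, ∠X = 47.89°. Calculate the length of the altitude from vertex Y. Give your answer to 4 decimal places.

h_Y ≈ 176.4817

Law of sines: sin Y = ZX·sin X/YZ ≈ 0.54279.
Since YZ ≥ ZX, only the acute value applies: ∠Y ≈ 32.87°.
Then ∠Z = 180° − ∠X − ∠Y ≈ 99.24°.
Law of sines gives XY = YZ·sin Z/sin X ≈ 237.89.
Area = ½·YZ·ZX·sin Z ≈ 11544.
The altitude from Y has length 2·area/ZX ≈ 176.48.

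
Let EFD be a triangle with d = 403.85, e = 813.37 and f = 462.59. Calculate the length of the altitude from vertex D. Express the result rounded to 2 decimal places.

Semiperimeter s = (813.37 + 462.59 + 403.85)/2 = 839.9.
Heron's formula: area = √(839.9·26.535·377.31·436.05) ≈ 60555.
The altitude from D has length 2·area/d ≈ 299.89.

299.89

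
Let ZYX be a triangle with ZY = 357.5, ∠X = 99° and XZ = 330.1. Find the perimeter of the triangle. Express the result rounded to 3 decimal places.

Law of sines: sin Y = XZ·sin X/ZY ≈ 0.91199.
Since ZY ≥ XZ, only the acute value applies: ∠Y ≈ 65.78°.
Then ∠Z = 180° − ∠X − ∠Y ≈ 15.22°.
Law of sines gives YX = ZY·sin Z/sin X ≈ 95.013.
Semiperimeter s = (95.013+330.1+357.5)/2 = 391.31.
Perimeter = 95.013 + 330.1 + 357.5 = 782.61.

782.613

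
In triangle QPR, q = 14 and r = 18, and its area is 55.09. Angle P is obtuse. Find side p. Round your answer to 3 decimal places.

31.197

From area = ½·r·q·sin P, we get sin P = 2·area/(r·q) ≈ 0.43722.
Taking the obtuse solution, ∠P ≈ 154.07°.
Law of cosines then gives p ≈ 31.197.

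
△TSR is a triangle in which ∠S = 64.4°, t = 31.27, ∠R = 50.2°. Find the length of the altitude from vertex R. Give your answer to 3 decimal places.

The third angle is ∠T = 180° − ∠S − ∠R = 65.40°.
Law of sines: s = t·sin S/sin T ≈ 31.015.
Law of sines: r = t·sin R/sin T ≈ 26.422.
Area = ½·t·s·sin R ≈ 372.56.
The altitude from R has length 2·area/r ≈ 28.2.

28.200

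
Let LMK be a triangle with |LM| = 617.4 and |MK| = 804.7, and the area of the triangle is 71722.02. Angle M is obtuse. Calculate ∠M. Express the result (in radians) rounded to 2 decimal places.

2.85

From area = ½·|LM|·|MK|·sin M, we get sin M = 2·area/(|LM|·|MK|) ≈ 0.28872.
Taking the obtuse solution, ∠M ≈ 2.849 rad.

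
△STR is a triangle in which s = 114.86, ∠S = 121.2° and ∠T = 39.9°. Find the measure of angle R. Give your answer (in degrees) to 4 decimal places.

The third angle is ∠R = 180° − ∠S − ∠T = 18.90°.

18.9000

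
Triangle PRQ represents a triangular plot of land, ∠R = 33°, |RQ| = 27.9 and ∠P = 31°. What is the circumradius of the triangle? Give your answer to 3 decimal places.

27.085

The third angle is ∠Q = 180° − ∠P − ∠R = 116.00°.
Law of sines: |QP| = |RQ|·sin R/sin P ≈ 29.504.
Law of sines: |PR| = |RQ|·sin Q/sin P ≈ 48.688.
Circumradius = |RQ|/(2 sin P) ≈ 27.085.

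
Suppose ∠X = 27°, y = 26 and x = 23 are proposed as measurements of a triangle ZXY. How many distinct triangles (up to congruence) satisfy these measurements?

y·sin X = 26·sin(27°) ≈ 11.8.
Since y sin X < x < y (11.8 < 23 < 26), two triangles exist.

2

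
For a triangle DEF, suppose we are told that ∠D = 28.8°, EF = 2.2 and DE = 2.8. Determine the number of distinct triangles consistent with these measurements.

2

DE·sin D = 2.8·sin(28.8°) ≈ 1.349.
Since DE sin D < EF < DE (1.349 < 2.2 < 2.8), two triangles exist.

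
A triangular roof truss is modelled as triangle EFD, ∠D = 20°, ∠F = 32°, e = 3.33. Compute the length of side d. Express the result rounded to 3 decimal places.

1.445

The third angle is ∠E = 180° − ∠F − ∠D = 128.00°.
Law of sines: d = e·sin D/sin E ≈ 1.4453.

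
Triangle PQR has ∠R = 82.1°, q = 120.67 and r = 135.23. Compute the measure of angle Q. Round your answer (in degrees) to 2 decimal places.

Law of sines: sin Q = q·sin R/r ≈ 0.88386.
Since r ≥ q, only the acute value applies: ∠Q ≈ 62.11°.
Then ∠P = 180° − ∠R − ∠Q ≈ 35.79°.

62.11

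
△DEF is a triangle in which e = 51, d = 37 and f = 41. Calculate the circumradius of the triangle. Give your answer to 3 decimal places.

By the law of cosines, cos D = (e² + f² − d²) / (2·e·f) ≈ 0.69656, so ∠D ≈ 0.800 rad.
Circumradius = d/(2 sin D) ≈ 25.784.

R ≈ 25.784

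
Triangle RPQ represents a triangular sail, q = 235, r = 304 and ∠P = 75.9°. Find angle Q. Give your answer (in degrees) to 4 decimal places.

∠Q ≈ 42.7282°

By the law of cosines, p² = q² + r² − 2·q·r·cos P = 1.1283e+05, so p ≈ 335.91.
Law of cosines again: cos Q = (r² + p² − q²)/(2·r·p) ≈ 0.73458, so ∠Q ≈ 42.73°.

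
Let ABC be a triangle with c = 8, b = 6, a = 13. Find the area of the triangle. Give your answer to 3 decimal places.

Semiperimeter s = (13 + 6 + 8)/2 = 13.5.
Heron's formula: area = √(13.5·0.5·7.5·5.5) ≈ 16.686.

16.686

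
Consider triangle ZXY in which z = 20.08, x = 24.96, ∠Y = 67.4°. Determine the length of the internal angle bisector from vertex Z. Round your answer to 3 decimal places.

By the law of cosines, y² = z² + x² − 2·z·x·cos Y = 640.99, so y ≈ 25.318.
Law of cosines again: cos Z = (x² + y² − z²)/(2·x·y) ≈ 0.68108, so ∠Z ≈ 47.07°.
The bisector from Z has length 2·x·y·cos(∠Z/2)/(x+y) ≈ 23.046.

t_Z ≈ 23.046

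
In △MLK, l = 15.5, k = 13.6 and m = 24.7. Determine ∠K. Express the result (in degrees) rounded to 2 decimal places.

By the law of cosines, cos K = (m² + l² − k²) / (2·m·l) ≈ 0.86898, so ∠K ≈ 29.66°.

29.66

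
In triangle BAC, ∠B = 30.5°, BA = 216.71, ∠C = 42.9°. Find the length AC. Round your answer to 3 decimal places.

161.577

The third angle is ∠A = 180° − ∠C − ∠B = 106.60°.
Law of sines: AC = BA·sin B/sin C ≈ 161.58.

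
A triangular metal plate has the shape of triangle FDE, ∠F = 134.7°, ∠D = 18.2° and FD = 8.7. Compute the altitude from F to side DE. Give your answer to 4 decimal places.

h_F ≈ 2.7173

The third angle is ∠E = 180° − ∠F − ∠D = 27.10°.
Law of sines: DE = FD·sin F/sin E ≈ 13.575.
Law of sines: EF = FD·sin D/sin E ≈ 5.965.
Area = ½·FD·DE·sin D ≈ 18.444.
The altitude from F has length 2·area/DE ≈ 2.7173.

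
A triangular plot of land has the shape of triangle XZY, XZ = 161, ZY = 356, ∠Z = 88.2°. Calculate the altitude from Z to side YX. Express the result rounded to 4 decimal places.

By the law of cosines, YX² = XZ² + ZY² − 2·XZ·ZY·cos Z = 1.4906e+05, so YX ≈ 386.08.
Area = ½·XZ·ZY·sin Z ≈ 28644.
The altitude from Z has length 2·area/YX ≈ 148.38.

h_Z ≈ 148.3837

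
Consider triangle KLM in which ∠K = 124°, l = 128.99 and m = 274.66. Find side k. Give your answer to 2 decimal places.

362.90

By the law of cosines, k² = l² + m² − 2·l·m·cos K = 1.317e+05, so k ≈ 362.9.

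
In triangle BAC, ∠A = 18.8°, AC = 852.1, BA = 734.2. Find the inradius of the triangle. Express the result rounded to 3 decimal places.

r ≈ 107.797

By the law of cosines, CB² = BA² + AC² − 2·BA·AC·cos A = 80654, so CB ≈ 284.
Area = ½·BA·AC·sin A ≈ 1.0081e+05.
Semiperimeter s = (852.1+284+734.2)/2 = 935.15.
Inradius = area/s = 1.0081e+05/935.15 ≈ 107.8.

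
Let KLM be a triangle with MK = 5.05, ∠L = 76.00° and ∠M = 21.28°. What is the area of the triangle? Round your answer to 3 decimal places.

The third angle is ∠K = 180° − ∠L − ∠M = 82.72°.
Law of sines: LM = MK·sin K/sin L ≈ 5.1626.
Law of sines: KL = MK·sin M/sin L ≈ 1.8889.
Area = ½·MK·LM·sin M ≈ 4.731.

area ≈ 4.731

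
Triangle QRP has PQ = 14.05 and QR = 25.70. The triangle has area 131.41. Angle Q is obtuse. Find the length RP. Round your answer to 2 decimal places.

36.78

From area = ½·PQ·QR·sin Q, we get sin Q = 2·area/(PQ·QR) ≈ 0.72786.
Taking the obtuse solution, ∠Q ≈ 133.29°.
Law of cosines then gives RP ≈ 36.785.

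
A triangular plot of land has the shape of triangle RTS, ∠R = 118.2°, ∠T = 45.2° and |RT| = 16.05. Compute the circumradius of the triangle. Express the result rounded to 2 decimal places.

28.09

The third angle is ∠S = 180° − ∠R − ∠T = 16.60°.
Law of sines: |TS| = |RT|·sin R/sin S ≈ 49.512.
Law of sines: |SR| = |RT|·sin T/sin S ≈ 39.864.
Circumradius = |RT|/(2 sin S) ≈ 28.09.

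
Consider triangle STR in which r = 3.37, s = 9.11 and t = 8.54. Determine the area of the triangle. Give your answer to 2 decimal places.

Semiperimeter p = (9.11 + 8.54 + 3.37)/2 = 10.51.
Heron's formula: area = √(10.51·1.4·1.97·7.14) ≈ 14.386.

area ≈ 14.39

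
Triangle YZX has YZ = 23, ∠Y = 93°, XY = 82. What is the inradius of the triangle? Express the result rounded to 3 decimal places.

By the law of cosines, ZX² = XY² + YZ² − 2·XY·YZ·cos Y = 7450.4, so ZX ≈ 86.316.
Area = ½·XY·YZ·sin Y ≈ 941.71.
Semiperimeter s = (86.316+82+23)/2 = 95.658.
Inradius = area/s = 941.71/95.658 ≈ 9.8445.

9.845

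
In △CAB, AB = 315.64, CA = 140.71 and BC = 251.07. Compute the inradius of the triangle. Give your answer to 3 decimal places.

Semiperimeter s = (315.64 + 251.07 + 140.71)/2 = 353.71.
Heron's formula: area = √(353.71·38.07·102.64·213) ≈ 17158.
Inradius = area/s = 17158/353.71 ≈ 48.508.

48.508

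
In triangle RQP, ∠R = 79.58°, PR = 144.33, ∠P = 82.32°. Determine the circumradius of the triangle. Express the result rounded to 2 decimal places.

The third angle is ∠Q = 180° − ∠P − ∠R = 18.10°.
Law of sines: QP = PR·sin R/sin Q ≈ 456.91.
Law of sines: RQ = PR·sin P/sin Q ≈ 460.4.
Circumradius = PR/(2 sin Q) ≈ 232.28.

232.28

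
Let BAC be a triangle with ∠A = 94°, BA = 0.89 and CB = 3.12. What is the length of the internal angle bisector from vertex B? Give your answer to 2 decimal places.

1.14

Law of sines: sin C = BA·sin A/CB ≈ 0.28456.
Since CB ≥ BA, only the acute value applies: ∠C ≈ 16.53°.
Then ∠B = 180° − ∠A − ∠C ≈ 69.47°.
Law of sines gives AC = CB·sin B/sin A ≈ 2.9289.
The bisector from B has length 2·CB·BA·cos(∠B/2)/(CB+BA) ≈ 1.1382.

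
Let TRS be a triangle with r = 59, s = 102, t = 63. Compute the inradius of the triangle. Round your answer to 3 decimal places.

15.227

Semiperimeter p = (63 + 59 + 102)/2 = 112.
Heron's formula: area = √(112·49·53·10) ≈ 1705.5.
Inradius = area/p = 1705.5/112 ≈ 15.227.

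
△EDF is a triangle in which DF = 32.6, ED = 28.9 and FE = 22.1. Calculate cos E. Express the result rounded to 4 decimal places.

By the law of cosines, cos E = (FE² + ED² − DF²) / (2·FE·ED) ≈ 0.20421, so ∠E ≈ 78.22°.

0.2042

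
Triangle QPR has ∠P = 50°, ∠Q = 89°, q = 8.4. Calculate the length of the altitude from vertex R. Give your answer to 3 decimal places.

The third angle is ∠R = 180° − ∠Q − ∠P = 41.00°.
Law of sines: p = q·sin P/sin Q ≈ 6.4358.
Law of sines: r = q·sin R/sin Q ≈ 5.5117.
Area = ½·q·p·sin R ≈ 17.733.
The altitude from R has length 2·area/r ≈ 6.4348.

6.435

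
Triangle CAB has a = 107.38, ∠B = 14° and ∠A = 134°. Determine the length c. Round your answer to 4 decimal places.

79.1041

The third angle is ∠C = 180° − ∠A − ∠B = 32.00°.
Law of sines: c = a·sin C/sin A ≈ 79.104.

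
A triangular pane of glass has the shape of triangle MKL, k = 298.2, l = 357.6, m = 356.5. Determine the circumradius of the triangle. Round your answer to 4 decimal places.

By the law of cosines, cos M = (k² + l² − m²) / (2·k·l) ≈ 0.42063, so ∠M ≈ 1.1367 rad.
Circumradius = m/(2 sin M) ≈ 196.48.

196.4766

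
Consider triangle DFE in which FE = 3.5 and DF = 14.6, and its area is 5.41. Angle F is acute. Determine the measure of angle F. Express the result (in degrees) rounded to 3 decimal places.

From area = ½·DF·FE·sin F, we get sin F = 2·area/(DF·FE) ≈ 0.21174.
Taking the acute solution, ∠F ≈ 12.22°.

∠F ≈ 12.224°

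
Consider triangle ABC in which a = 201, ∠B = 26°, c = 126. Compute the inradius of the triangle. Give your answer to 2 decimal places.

By the law of cosines, b² = c² + a² − 2·c·a·cos B = 10751, so b ≈ 103.69.
Area = ½·c·a·sin B ≈ 5551.1.
Semiperimeter s = (201+103.69+126)/2 = 215.34.
Inradius = area/s = 5551.1/215.34 ≈ 25.778.

r ≈ 25.78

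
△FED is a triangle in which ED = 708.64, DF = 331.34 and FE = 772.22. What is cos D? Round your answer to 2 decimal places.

cos D ≈ 0.03

By the law of cosines, cos D = (ED² + DF² − FE²) / (2·ED·DF) ≈ 0.03329, so ∠D ≈ 88.09°.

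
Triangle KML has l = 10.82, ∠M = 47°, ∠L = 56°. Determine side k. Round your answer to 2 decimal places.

12.72

The third angle is ∠K = 180° − ∠M − ∠L = 77.00°.
Law of sines: k = l·sin K/sin L ≈ 12.717.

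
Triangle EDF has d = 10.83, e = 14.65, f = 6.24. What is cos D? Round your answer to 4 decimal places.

0.7453

By the law of cosines, cos D = (f² + e² − d²) / (2·f·e) ≈ 0.74534, so ∠D ≈ 0.7298 rad.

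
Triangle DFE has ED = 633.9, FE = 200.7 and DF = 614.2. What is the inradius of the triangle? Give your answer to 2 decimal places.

84.91

Semiperimeter s = (200.7 + 633.9 + 614.2)/2 = 724.4.
Heron's formula: area = √(724.4·523.7·90.5·110.2) ≈ 61510.
Inradius = area/s = 61510/724.4 ≈ 84.912.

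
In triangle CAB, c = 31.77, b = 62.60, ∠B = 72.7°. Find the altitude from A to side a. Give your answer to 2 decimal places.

h_A ≈ 30.33

Law of sines: sin C = c·sin B/b ≈ 0.48455.
Since b ≥ c, only the acute value applies: ∠C ≈ 28.98°.
Then ∠A = 180° − ∠B − ∠C ≈ 78.32°.
Law of sines gives a = b·sin A/sin B ≈ 64.208.
Area = ½·b·c·sin A ≈ 973.8.
The altitude from A has length 2·area/a ≈ 30.333.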